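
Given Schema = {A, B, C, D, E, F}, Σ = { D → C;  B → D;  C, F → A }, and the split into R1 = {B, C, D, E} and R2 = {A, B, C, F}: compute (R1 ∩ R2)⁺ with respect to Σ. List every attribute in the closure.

R1 ∩ R2 = {B, C}.
B → D applies, adding D
Closure: {B, C, D}.

B, C, D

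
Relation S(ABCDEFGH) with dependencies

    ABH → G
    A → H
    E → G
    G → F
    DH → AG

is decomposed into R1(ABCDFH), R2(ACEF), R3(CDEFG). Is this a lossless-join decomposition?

No

Chase test. Columns are ABCDEFGH; row i has aⱼ where attribute j ∈ Ri, else bᵢⱼ.
Initial tableau (one row per fragment):
  row 1: a1 a2 a3 a4 b15 a6 b17 a8
  row 2: a1 b22 a3 b24 a5 a6 b27 b28
  row 3: b31 b32 a3 a4 a5 a6 a7 b38
Rows 1 and 2 agree on A; apply A→H and equate their H entries.
Rows 2 and 3 agree on E; apply E→G and equate their G entries.
No row becomes fully distinguished — the join is lossy.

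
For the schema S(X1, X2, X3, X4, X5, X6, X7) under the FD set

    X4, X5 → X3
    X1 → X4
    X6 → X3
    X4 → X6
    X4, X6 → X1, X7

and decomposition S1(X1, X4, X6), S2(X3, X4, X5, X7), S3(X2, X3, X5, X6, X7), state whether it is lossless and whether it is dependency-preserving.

Lossless test (chase): Rows 1 and 3 agree on X6; apply X6→X3 and equate their X3 entries. Rows 1 and 2 agree on X4; apply X4→X6 and equate their X6 entries. Rows 1 and 2 agree on X4, X6; apply X4, X6→X1, X7 and equate their X1, X7 entries. No row becomes fully distinguished — the join is lossy.
Dependency preservation: X4, X6 → X1, X7 is not contained in any single fragment, but the restricted closure of its left-hand side across the fragments still reaches the right-hand side; the remaining FDs each lie inside some fragment. All dependencies are preserved.

lossy but dependency-preserving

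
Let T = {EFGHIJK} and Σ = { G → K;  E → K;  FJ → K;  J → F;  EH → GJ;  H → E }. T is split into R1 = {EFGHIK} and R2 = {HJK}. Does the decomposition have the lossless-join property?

Yes

Common attributes: R1 ∩ R2 = {HK}.
Closure of {HK}: H → E applies, adding E; EH → GJ applies, adding GJ; J → F applies, adding F. So (HK)⁺ = {EFGHJK}.
This closure contains every attribute of R2, so R1 ∩ R2 → R2. The join is lossless.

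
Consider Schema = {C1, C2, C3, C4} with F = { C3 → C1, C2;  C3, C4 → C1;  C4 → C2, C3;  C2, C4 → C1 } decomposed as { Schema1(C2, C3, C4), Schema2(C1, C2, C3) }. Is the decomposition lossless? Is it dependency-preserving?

Lossless test: (C2, C3)⁺ = {C1, C2, C3}, which contains all of one fragment — lossless.
Dependency preservation: C3, C4 → C1; C2, C4 → C1 are not contained in any single fragment, but the restricted closure of each left-hand side across the fragments still reaches the right-hand side; the remaining FDs each lie inside some fragment. All dependencies are preserved.

lossless and dependency-preserving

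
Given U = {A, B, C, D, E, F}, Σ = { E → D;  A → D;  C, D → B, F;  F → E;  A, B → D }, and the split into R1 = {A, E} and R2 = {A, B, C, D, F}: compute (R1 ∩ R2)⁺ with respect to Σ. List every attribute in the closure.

A, D

R1 ∩ R2 = {A}.
A → D applies, adding D
Closure: {A, D}.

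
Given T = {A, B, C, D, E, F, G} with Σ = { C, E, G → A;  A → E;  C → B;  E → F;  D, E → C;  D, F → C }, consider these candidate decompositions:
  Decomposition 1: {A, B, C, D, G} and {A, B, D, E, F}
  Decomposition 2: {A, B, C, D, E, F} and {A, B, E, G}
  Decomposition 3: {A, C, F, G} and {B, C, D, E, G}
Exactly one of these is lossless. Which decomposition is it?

Decomposition 1: common = {A, B, D}, closure = {A, B, C, D, E, F} → lossless.
Decomposition 2: common = {A, B, E}, closure = {A, B, E, F} → lossy.
Decomposition 3: common = {C, G}, closure = {B, C, G} → lossy.

Decomposition 1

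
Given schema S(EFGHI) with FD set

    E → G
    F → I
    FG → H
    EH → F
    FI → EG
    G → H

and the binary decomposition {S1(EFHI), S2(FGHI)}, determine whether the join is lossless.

Yes

Common attributes: S1 ∩ S2 = {FHI}.
Closure of {FHI}: FI → EG applies, adding EG. So (FHI)⁺ = {EFGHI}.
This closure contains every attribute of S1, so S1 ∩ S2 → S1. The join is lossless.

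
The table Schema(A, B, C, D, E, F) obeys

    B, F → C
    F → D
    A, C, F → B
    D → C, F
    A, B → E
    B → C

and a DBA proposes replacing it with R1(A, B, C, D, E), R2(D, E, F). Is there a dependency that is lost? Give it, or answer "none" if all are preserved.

B, F → C: restricted closure across fragments reaches C.
F → D lies within R2.
A, C, F → B: restricted closure across fragments reaches B.
D → C, F: restricted closure across fragments reaches C, F.
A, B → E lies within R1.
B → C lies within R1.
Every dependency is enforceable on the fragments, so the decomposition is dependency-preserving.

none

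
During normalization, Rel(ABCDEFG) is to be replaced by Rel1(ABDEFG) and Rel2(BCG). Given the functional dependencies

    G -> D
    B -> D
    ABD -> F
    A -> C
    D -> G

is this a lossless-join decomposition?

No

Common attributes: Rel1 ∩ Rel2 = {BG}.
Closure of {BG}: G → D applies, adding D. So (BG)⁺ = {BDG}.
The closure contains neither all of Rel1 = {ABDEFG} nor all of Rel2 = {BCG}, so the common attributes are not a superkey of either fragment. The join is lossy.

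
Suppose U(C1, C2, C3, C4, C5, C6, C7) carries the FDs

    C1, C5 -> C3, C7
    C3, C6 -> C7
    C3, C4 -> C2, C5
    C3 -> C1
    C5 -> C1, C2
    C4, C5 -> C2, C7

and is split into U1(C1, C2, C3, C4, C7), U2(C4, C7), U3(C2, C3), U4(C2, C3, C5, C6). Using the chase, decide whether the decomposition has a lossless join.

Chase test. Columns are C1, C2, C3, C4, C5, C6, C7; row i has aⱼ where attribute j ∈ Ui, else bᵢⱼ.
Initial tableau (one row per fragment):
  row 1: a1 a2 a3 a4 b15 b16 a7
  row 2: b21 b22 b23 a4 b25 b26 a7
  row 3: b31 a2 a3 b34 b35 b36 b37
  row 4: b41 a2 a3 b44 a5 a6 b47
Rows 1 and 3 agree on C3; apply C3→C1 and equate their C1 entries.
Rows 1 and 4 agree on C3; apply C3→C1 and equate their C1 entries.
No row becomes fully distinguished — the join is lossy.

No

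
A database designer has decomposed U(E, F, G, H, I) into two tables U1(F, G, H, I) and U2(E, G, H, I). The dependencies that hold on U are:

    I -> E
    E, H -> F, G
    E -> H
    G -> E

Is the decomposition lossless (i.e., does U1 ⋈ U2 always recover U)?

Common attributes: U1 ∩ U2 = {G, H, I}.
Closure of {G, H, I}: I → E applies, adding E; E, H → F, G applies, adding F. So (G, H, I)⁺ = {E, F, G, H, I}.
This closure contains every attribute of U1, so U1 ∩ U2 → U1. The join is lossless.

Yes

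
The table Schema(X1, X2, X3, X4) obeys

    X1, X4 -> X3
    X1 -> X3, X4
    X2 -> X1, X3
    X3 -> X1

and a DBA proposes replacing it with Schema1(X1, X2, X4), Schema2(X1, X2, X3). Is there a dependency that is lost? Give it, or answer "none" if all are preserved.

X1, X4 → X3: restricted closure across fragments reaches X3.
X1 → X3, X4: restricted closure across fragments reaches X3, X4.
X2 → X1, X3 lies within Schema2.
X3 → X1 lies within Schema2.
Every dependency is enforceable on the fragments, so the decomposition is dependency-preserving.

none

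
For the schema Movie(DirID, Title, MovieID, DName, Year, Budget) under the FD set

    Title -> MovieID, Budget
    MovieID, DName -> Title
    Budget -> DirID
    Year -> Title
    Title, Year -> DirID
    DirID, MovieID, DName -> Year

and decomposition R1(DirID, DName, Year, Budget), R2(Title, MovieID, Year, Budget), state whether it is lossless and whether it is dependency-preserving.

Lossless test: (Year, Budget)⁺ = {DirID, Title, MovieID, Year, Budget}, which contains all of one fragment — lossless.
Dependency preservation: the restricted closure of {MovieID, DName} across the fragments never reaches {Title}, so MovieID, DName → Title cannot be enforced without a join — not preserved.

lossless but not dependency-preserving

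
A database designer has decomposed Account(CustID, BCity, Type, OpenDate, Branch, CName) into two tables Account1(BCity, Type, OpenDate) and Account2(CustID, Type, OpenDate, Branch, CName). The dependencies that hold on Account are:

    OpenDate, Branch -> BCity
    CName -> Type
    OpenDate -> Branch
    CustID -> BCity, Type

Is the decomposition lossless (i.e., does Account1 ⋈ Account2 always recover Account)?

Yes

Common attributes: Account1 ∩ Account2 = {Type, OpenDate}.
Closure of {Type, OpenDate}: OpenDate → Branch applies, adding Branch; OpenDate, Branch → BCity applies, adding BCity. So (Type, OpenDate)⁺ = {BCity, Type, OpenDate, Branch}.
This closure contains every attribute of Account1, so Account1 ∩ Account2 → Account1. The join is lossless.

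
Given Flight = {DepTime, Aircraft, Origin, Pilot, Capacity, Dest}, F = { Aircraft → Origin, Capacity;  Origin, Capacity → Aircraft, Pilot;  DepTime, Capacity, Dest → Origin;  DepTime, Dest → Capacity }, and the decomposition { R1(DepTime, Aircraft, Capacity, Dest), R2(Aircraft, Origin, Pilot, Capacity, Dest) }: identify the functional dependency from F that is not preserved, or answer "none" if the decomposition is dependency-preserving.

none

Aircraft → Origin, Capacity lies within R2.
Origin, Capacity → Aircraft, Pilot lies within R2.
DepTime, Capacity, Dest → Origin: restricted closure across fragments reaches Origin.
DepTime, Dest → Capacity lies within R1.
Every dependency is enforceable on the fragments, so the decomposition is dependency-preserving.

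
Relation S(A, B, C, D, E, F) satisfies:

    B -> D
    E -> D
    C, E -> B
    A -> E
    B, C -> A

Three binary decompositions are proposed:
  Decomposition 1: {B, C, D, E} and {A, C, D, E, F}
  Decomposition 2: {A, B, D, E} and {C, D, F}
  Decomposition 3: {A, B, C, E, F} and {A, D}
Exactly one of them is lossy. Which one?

Decomposition 1: common = {C, D, E}, closure = {A, B, C, D, E} → lossless.
Decomposition 2: common = {D}, closure = {D} → lossy.
Decomposition 3: common = {A}, closure = {A, D, E} → lossless.

Decomposition 2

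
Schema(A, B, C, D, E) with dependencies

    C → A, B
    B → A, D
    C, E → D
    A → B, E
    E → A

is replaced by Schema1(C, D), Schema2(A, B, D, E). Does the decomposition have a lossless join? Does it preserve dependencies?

Lossless test: (D)⁺ = {D}, which is a superkey of neither fragment — lossy.
Dependency preservation: the restricted closure of {C} across the fragments never reaches {A, B}, so C → A, B cannot be enforced without a join — not preserved.

lossy and not dependency-preserving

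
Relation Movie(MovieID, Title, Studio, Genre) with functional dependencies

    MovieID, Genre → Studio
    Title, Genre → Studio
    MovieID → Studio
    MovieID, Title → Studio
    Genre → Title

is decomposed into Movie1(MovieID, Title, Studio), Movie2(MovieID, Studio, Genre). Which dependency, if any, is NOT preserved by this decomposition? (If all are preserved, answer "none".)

Check Genre → Title: no single fragment contains all of {Title, Genre}, and the restricted closure of {Genre} across the fragments never reaches {Title}.
MovieID, Genre → Studio is preserved.
Title, Genre → Studio is preserved.
MovieID → Studio is preserved.
MovieID, Title → Studio is preserved.

Genre → Title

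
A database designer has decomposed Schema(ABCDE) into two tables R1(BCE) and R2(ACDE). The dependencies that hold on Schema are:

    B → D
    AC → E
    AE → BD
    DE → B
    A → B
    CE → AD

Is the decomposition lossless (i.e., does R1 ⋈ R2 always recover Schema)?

Common attributes: R1 ∩ R2 = {CE}.
Closure of {CE}: CE → AD applies, adding AD; AE → BD applies, adding B. So (CE)⁺ = {ABCDE}.
This closure contains every attribute of R1, so R1 ∩ R2 → R1. The join is lossless.

Yes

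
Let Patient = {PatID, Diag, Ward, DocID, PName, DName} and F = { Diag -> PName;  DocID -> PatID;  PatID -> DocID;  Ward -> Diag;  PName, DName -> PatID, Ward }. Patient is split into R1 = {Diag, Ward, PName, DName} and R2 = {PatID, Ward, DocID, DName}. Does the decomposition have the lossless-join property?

Common attributes: R1 ∩ R2 = {Ward, DName}.
Closure of {Ward, DName}: Ward → Diag applies, adding Diag; Diag → PName applies, adding PName; PName, DName → PatID, Ward applies, adding PatID; PatID → DocID applies, adding DocID. So (Ward, DName)⁺ = {PatID, Diag, Ward, DocID, PName, DName}.
This closure contains every attribute of R1, so R1 ∩ R2 → R1. The join is lossless.

Yes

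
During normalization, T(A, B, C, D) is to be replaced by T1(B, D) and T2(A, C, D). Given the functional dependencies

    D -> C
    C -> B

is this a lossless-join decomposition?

Yes

Common attributes: T1 ∩ T2 = {D}.
Closure of {D}: D → C applies, adding C; C → B applies, adding B. So (D)⁺ = {B, C, D}.
This closure contains every attribute of T1, so T1 ∩ T2 → T1. The join is lossless.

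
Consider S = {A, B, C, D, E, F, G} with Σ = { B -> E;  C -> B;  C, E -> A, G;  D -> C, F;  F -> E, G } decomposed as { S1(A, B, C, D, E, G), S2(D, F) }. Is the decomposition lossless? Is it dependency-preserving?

lossless but not dependency-preserving

Lossless test: (D)⁺ = {A, B, C, D, E, F, G}, which contains all of one fragment — lossless.
Dependency preservation: the restricted closure of {F} across the fragments never reaches {E, G}, so F → E, G cannot be enforced without a join — not preserved.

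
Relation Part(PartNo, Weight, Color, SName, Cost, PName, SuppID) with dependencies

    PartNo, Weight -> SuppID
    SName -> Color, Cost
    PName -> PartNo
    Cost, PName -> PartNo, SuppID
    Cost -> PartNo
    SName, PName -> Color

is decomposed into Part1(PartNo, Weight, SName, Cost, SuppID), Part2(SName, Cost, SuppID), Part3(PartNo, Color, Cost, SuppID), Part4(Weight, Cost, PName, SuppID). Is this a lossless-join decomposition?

Chase test. Columns are PartNo, Weight, Color, SName, Cost, PName, SuppID; row i has aⱼ where attribute j ∈ Parti, else bᵢⱼ.
Initial tableau (one row per fragment):
  row 1: a1 a2 b13 a4 a5 b16 a7
  row 2: b21 b22 b23 a4 a5 b26 a7
  row 3: a1 b32 a3 b34 a5 b36 a7
  row 4: b41 a2 b43 b44 a5 a6 a7
Rows 1 and 2 agree on SName; apply SName→Color, Cost and equate their Color, Cost entries.
Rows 1 and 2 agree on Cost; apply Cost→PartNo and equate their PartNo entries.
Rows 1 and 4 agree on Cost; apply Cost→PartNo and equate their PartNo entries.
No row becomes fully distinguished — the join is lossy.

No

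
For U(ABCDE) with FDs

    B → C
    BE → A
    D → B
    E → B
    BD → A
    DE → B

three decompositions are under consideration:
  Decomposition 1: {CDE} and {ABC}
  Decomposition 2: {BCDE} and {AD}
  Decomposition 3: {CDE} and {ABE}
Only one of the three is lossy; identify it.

Decomposition 1

Decomposition 1: common = {C}, closure = {C} → lossy.
Decomposition 2: common = {D}, closure = {ABCD} → lossless.
Decomposition 3: common = {E}, closure = {ABCE} → lossless.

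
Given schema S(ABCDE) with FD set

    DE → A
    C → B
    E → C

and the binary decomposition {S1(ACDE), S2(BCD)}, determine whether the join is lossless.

Yes

Common attributes: S1 ∩ S2 = {CD}.
Closure of {CD}: C → B applies, adding B. So (CD)⁺ = {BCD}.
This closure contains every attribute of S2, so S1 ∩ S2 → S2. The join is lossless.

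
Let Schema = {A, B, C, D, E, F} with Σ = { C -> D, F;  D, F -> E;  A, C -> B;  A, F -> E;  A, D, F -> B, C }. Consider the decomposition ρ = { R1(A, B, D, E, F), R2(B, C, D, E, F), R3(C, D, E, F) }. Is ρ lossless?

No

Chase test. Columns are A, B, C, D, E, F; row i has aⱼ where attribute j ∈ Ri, else bᵢⱼ.
Initial tableau (one row per fragment):
  row 1: a1 a2 b13 a4 a5 a6
  row 2: b21 a2 a3 a4 a5 a6
  row 3: b31 b32 a3 a4 a5 a6
No row becomes fully distinguished — the join is lossy.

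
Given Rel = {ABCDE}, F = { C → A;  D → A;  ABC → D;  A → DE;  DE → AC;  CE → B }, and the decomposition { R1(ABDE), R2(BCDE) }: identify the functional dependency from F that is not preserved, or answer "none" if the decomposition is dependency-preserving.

C → A: restricted closure across fragments reaches A.
D → A lies within R1.
ABC → D: restricted closure across fragments reaches D.
A → DE lies within R1.
DE → AC: restricted closure across fragments reaches AC.
CE → B lies within R2.
Every dependency is enforceable on the fragments, so the decomposition is dependency-preserving.

none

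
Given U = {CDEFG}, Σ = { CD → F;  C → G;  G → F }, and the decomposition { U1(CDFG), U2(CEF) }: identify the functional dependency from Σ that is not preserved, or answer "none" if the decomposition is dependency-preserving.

none

CD → F lies within U1.
C → G lies within U1.
G → F lies within U1.
Every dependency is enforceable on the fragments, so the decomposition is dependency-preserving.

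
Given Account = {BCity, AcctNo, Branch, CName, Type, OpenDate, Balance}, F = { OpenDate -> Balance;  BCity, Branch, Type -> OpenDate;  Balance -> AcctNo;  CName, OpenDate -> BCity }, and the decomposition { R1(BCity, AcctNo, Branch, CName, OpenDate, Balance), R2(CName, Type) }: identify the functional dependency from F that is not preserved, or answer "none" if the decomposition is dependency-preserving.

Check BCity, Branch, Type → OpenDate: no single fragment contains all of {BCity, Branch, Type, OpenDate}, and the restricted closure of {BCity, Branch, Type} across the fragments never reaches {OpenDate}.
OpenDate → Balance is preserved.
Balance → AcctNo is preserved.
CName, OpenDate → BCity is preserved.

BCity, Branch, Type -> OpenDate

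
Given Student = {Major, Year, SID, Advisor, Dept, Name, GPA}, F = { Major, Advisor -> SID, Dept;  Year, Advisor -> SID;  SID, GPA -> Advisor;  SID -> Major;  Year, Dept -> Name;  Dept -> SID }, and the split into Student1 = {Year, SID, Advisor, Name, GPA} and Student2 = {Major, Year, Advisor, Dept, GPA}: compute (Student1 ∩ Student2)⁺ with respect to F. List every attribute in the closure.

Student1 ∩ Student2 = {Year, Advisor, GPA}.
Year, Advisor → SID applies, adding SID
SID → Major applies, adding Major
Major, Advisor → SID, Dept applies, adding Dept
Year, Dept → Name applies, adding Name
Closure: {Major, Year, SID, Advisor, Dept, Name, GPA}.

Major, Year, SID, Advisor, Dept, Name, GPA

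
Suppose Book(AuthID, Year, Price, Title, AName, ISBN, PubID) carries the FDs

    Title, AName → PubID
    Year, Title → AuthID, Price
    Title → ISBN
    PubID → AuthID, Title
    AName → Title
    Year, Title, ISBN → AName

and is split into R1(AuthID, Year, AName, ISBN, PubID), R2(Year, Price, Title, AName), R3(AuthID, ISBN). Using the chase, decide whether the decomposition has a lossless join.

Chase test. Columns are AuthID, Year, Price, Title, AName, ISBN, PubID; row i has aⱼ where attribute j ∈ Ri, else bᵢⱼ.
Initial tableau (one row per fragment):
  row 1: a1 a2 b13 b14 a5 a6 a7
  row 2: b21 a2 a3 a4 a5 b26 b27
  row 3: a1 b32 b33 b34 b35 a6 b37
Rows 1 and 2 agree on AName; apply AName→Title and equate their Title entries.
Rows 1 and 2 agree on Title, AName; apply Title, AName→PubID and equate their PubID entries.
Rows 1 and 2 agree on Year, Title; apply Year, Title→AuthID, Price and equate their AuthID, Price entries.
Rows 1 and 2 agree on Title; apply Title→ISBN and equate their ISBN entries.
Row 1 is now all distinguished symbols — the join is lossless.

Yes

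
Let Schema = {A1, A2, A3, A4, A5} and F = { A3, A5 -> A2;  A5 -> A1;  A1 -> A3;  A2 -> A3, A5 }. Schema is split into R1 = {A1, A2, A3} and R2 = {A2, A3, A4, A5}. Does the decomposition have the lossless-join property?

Yes

Common attributes: R1 ∩ R2 = {A2, A3}.
Closure of {A2, A3}: A2 → A3, A5 applies, adding A5; A5 → A1 applies, adding A1. So (A2, A3)⁺ = {A1, A2, A3, A5}.
This closure contains every attribute of R1, so R1 ∩ R2 → R1. The join is lossless.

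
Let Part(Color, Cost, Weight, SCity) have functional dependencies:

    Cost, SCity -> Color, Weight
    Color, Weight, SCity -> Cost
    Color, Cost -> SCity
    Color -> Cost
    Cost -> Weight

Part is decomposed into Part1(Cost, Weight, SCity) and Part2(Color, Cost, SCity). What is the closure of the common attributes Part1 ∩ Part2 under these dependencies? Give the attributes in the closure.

Color, Cost, Weight, SCity

Part1 ∩ Part2 = {Cost, SCity}.
Cost, SCity → Color, Weight applies, adding Color, Weight
Closure: {Color, Cost, Weight, SCity}.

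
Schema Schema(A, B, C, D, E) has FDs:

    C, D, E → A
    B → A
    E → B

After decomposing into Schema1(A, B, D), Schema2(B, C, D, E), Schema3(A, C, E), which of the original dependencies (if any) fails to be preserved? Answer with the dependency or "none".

C, D, E → A: restricted closure across fragments reaches A.
B → A lies within Schema1.
E → B lies within Schema2.
Every dependency is enforceable on the fragments, so the decomposition is dependency-preserving.

none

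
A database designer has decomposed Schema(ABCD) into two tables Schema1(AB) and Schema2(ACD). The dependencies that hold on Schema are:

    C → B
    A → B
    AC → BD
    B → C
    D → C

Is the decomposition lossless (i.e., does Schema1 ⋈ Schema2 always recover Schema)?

Yes

Common attributes: Schema1 ∩ Schema2 = {A}.
Closure of {A}: A → B applies, adding B; B → C applies, adding C; AC → BD applies, adding D. So (A)⁺ = {ABCD}.
This closure contains every attribute of Schema1, so Schema1 ∩ Schema2 → Schema1. The join is lossless.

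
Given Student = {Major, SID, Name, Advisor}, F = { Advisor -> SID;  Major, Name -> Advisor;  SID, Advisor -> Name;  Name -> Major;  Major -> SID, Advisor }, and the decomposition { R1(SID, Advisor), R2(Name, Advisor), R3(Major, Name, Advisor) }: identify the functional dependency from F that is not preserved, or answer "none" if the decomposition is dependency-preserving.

Advisor → SID lies within R1.
Major, Name → Advisor lies within R3.
SID, Advisor → Name: restricted closure across fragments reaches Name.
Name → Major lies within R3.
Major → SID, Advisor: restricted closure across fragments reaches SID, Advisor.
Every dependency is enforceable on the fragments, so the decomposition is dependency-preserving.

none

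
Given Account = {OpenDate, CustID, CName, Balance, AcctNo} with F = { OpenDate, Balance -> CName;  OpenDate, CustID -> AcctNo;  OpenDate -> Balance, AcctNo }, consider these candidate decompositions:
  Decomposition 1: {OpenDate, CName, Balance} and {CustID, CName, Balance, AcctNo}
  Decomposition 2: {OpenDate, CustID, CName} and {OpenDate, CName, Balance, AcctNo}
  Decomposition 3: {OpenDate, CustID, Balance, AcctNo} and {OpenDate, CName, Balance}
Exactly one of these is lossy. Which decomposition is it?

Decomposition 1: common = {CName, Balance}, closure = {CName, Balance} → lossy.
Decomposition 2: common = {OpenDate, CName}, closure = {OpenDate, CName, Balance, AcctNo} → lossless.
Decomposition 3: common = {OpenDate, Balance}, closure = {OpenDate, CName, Balance, AcctNo} → lossless.

Decomposition 1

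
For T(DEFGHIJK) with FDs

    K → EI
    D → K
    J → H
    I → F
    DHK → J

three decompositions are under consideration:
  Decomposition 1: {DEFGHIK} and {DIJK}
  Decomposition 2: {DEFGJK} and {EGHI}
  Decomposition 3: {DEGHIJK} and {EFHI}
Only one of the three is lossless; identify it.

Decomposition 1: common = {DIK}, closure = {DEFIK} → lossy.
Decomposition 2: common = {EG}, closure = {EG} → lossy.
Decomposition 3: common = {EHI}, closure = {EFHI} → lossless.

Decomposition 3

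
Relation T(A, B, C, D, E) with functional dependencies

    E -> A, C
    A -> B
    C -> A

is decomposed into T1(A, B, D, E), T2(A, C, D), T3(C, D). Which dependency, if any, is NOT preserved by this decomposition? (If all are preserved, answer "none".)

Check E → A, C: no single fragment contains all of {A, C, E}, and the restricted closure of {E} across the fragments never reaches {A, C}.
A → B is preserved.
C → A is preserved.

E -> A, C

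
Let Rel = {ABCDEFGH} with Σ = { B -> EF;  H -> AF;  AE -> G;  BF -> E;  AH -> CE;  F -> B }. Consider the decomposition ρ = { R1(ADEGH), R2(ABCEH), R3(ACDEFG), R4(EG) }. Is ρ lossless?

No

Chase test. Columns are ABCDEFGH; row i has aⱼ where attribute j ∈ Ri, else bᵢⱼ.
Initial tableau (one row per fragment):
  row 1: a1 b12 b13 a4 a5 b16 a7 a8
  row 2: a1 a2 a3 b24 a5 b26 b27 a8
  row 3: a1 b32 a3 a4 a5 a6 a7 b38
  row 4: b41 b42 b43 b44 a5 b46 a7 b48
Rows 1 and 2 agree on H; apply H→AF and equate their AF entries.
Rows 1 and 2 agree on AE; apply AE→G and equate their G entries.
Rows 1 and 2 agree on AH; apply AH→CE and equate their CE entries.
Rows 1 and 2 agree on F; apply F→B and equate their B entries.
No row becomes fully distinguished — the join is lossy.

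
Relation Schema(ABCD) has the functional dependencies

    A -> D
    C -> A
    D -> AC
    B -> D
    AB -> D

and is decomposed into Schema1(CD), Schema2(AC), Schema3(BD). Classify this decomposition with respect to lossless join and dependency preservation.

Lossless test (chase): Rows 1 and 2 agree on C; apply C→A and equate their A entries. Rows 1 and 3 agree on D; apply D→AC and equate their AC entries. Rows 1 and 2 agree on A; apply A→D and equate their D entries. Row 3 is now all distinguished symbols — the join is lossless.
Dependency preservation: A → D; D → AC; AB → D are not contained in any single fragment, but the restricted closure of each left-hand side across the fragments still reaches the right-hand side; the remaining FDs each lie inside some fragment. All dependencies are preserved.

lossless and dependency-preserving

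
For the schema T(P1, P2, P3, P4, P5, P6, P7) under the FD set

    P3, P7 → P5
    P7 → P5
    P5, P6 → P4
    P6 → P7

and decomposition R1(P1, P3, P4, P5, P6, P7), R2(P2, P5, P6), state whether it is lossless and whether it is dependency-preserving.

Lossless test: (P5, P6)⁺ = {P4, P5, P6, P7}, which is a superkey of neither fragment — lossy.
Dependency preservation: every FD's attributes lie within a single fragment, so each can be enforced locally — preserved.

lossy but dependency-preserving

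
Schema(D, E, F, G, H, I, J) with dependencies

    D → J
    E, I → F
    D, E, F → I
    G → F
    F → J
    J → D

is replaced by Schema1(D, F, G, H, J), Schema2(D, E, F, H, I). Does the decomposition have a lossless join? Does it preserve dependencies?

Lossless test: (D, F, H)⁺ = {D, F, H, J}, which is a superkey of neither fragment — lossy.
Dependency preservation: every FD's attributes lie within a single fragment, so each can be enforced locally — preserved.

lossy but dependency-preserving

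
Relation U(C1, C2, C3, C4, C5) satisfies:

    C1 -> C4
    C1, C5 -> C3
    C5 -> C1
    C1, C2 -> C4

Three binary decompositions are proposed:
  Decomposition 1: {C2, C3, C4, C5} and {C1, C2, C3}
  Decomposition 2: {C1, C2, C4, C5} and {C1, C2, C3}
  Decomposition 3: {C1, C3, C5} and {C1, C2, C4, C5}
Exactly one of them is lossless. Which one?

Decomposition 1: common = {C2, C3}, closure = {C2, C3} → lossy.
Decomposition 2: common = {C1, C2}, closure = {C1, C2, C4} → lossy.
Decomposition 3: common = {C1, C5}, closure = {C1, C3, C4, C5} → lossless.

Decomposition 3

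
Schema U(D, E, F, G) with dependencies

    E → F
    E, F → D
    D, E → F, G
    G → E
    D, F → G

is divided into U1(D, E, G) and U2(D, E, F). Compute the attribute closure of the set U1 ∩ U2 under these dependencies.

D, E, F, G

U1 ∩ U2 = {D, E}.
E → F applies, adding F
D, E → F, G applies, adding G
Closure: {D, E, F, G}.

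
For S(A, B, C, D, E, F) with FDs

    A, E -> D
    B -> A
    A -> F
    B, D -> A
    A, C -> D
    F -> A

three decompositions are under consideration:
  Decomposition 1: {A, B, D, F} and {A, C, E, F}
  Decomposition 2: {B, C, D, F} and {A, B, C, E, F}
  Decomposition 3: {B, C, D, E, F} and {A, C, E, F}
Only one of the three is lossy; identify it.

Decomposition 1: common = {A, F}, closure = {A, F} → lossy.
Decomposition 2: common = {B, C, F}, closure = {A, B, C, D, F} → lossless.
Decomposition 3: common = {C, E, F}, closure = {A, C, D, E, F} → lossless.

Decomposition 1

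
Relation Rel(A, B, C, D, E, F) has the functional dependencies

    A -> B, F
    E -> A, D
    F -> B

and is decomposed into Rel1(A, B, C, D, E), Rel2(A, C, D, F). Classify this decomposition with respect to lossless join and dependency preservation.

lossless but not dependency-preserving

Lossless test: (A, C, D)⁺ = {A, B, C, D, F}, which contains all of one fragment — lossless.
Dependency preservation: the restricted closure of {F} across the fragments never reaches {B}, so F → B cannot be enforced without a join — not preserved.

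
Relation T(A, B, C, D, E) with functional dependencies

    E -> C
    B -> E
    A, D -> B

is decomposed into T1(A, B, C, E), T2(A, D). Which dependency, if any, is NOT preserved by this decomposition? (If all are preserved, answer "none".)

A, D -> B

Check A, D → B: no single fragment contains all of {A, B, D}, and the restricted closure of {A, D} across the fragments never reaches {B}.
E → C is preserved.
B → E is preserved.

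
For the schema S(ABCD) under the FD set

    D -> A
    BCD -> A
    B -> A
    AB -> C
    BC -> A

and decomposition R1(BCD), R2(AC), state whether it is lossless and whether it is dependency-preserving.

lossy and not dependency-preserving

Lossless test: (C)⁺ = {C}, which is a superkey of neither fragment — lossy.
Dependency preservation: the restricted closure of {D} across the fragments never reaches {A}, so D → A cannot be enforced without a join — not preserved.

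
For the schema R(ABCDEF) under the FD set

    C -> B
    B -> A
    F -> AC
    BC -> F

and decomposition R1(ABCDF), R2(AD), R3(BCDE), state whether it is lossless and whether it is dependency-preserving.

lossless and dependency-preserving

Lossless test (chase): Rows 1 and 3 agree on B; apply B→A and equate their A entries. Rows 1 and 3 agree on BC; apply BC→F and equate their F entries. Row 3 is now all distinguished symbols — the join is lossless.
Dependency preservation: every FD's attributes lie within a single fragment, so each can be enforced locally — preserved.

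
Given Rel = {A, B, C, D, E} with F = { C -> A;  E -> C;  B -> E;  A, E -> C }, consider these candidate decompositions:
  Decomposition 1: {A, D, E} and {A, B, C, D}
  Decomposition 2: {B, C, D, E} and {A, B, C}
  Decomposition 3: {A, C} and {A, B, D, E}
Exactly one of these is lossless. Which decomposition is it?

Decomposition 1: common = {A, D}, closure = {A, D} → lossy.
Decomposition 2: common = {B, C}, closure = {A, B, C, E} → lossless.
Decomposition 3: common = {A}, closure = {A} → lossy.

Decomposition 2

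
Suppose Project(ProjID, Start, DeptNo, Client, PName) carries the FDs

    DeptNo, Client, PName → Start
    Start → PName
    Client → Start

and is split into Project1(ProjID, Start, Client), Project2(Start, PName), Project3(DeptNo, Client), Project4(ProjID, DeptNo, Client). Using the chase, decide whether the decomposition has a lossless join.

Yes

Chase test. Columns are ProjID, Start, DeptNo, Client, PName; row i has aⱼ where attribute j ∈ Projecti, else bᵢⱼ.
Initial tableau (one row per fragment):
  row 1: a1 a2 b13 a4 b15
  row 2: b21 a2 b23 b24 a5
  row 3: b31 b32 a3 a4 b35
  row 4: a1 b42 a3 a4 b45
Rows 1 and 2 agree on Start; apply Start→PName and equate their PName entries.
Rows 1 and 3 agree on Client; apply Client→Start and equate their Start entries.
Rows 1 and 4 agree on Client; apply Client→Start and equate their Start entries.
Rows 1 and 3 agree on Start; apply Start→PName and equate their PName entries.
Rows 1 and 4 agree on Start; apply Start→PName and equate their PName entries.
Row 4 is now all distinguished symbols — the join is lossless.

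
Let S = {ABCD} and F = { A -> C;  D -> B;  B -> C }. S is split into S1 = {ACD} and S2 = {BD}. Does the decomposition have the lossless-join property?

Yes

Common attributes: S1 ∩ S2 = {D}.
Closure of {D}: D → B applies, adding B; B → C applies, adding C. So (D)⁺ = {BCD}.
This closure contains every attribute of S2, so S1 ∩ S2 → S2. The join is lossless.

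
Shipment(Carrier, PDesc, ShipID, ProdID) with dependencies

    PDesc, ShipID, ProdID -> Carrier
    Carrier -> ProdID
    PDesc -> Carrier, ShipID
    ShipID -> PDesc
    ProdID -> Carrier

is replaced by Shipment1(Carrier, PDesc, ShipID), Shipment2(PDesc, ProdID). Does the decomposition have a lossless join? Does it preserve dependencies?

lossless but not dependency-preserving

Lossless test: (PDesc)⁺ = {Carrier, PDesc, ShipID, ProdID}, which contains all of one fragment — lossless.
Dependency preservation: the restricted closure of {Carrier} across the fragments never reaches {ProdID}, so Carrier → ProdID cannot be enforced without a join — not preserved.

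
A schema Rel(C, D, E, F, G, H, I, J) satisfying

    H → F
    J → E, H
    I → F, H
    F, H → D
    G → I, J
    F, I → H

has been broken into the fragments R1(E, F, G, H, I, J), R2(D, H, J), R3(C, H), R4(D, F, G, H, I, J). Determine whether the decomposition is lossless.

Chase test. Columns are C, D, E, F, G, H, I, J; row i has aⱼ where attribute j ∈ Ri, else bᵢⱼ.
Initial tableau (one row per fragment):
  row 1: b11 b12 a3 a4 a5 a6 a7 a8
  row 2: b21 a2 b23 b24 b25 a6 b27 a8
  row 3: a1 b32 b33 b34 b35 a6 b37 b38
  row 4: b41 a2 b43 a4 a5 a6 a7 a8
Rows 1 and 2 agree on H; apply H→F and equate their F entries.
Rows 1 and 3 agree on H; apply H→F and equate their F entries.
Rows 1 and 2 agree on J; apply J→E, H and equate their E, H entries.
Rows 1 and 4 agree on J; apply J→E, H and equate their E, H entries.
Rows 1 and 2 agree on F, H; apply F, H→D and equate their D entries.
Rows 1 and 3 agree on F, H; apply F, H→D and equate their D entries.
No row becomes fully distinguished — the join is lossy.

No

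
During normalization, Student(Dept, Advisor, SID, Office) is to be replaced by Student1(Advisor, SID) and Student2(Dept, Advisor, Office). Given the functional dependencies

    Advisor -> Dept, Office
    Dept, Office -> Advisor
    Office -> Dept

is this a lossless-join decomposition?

Yes

Common attributes: Student1 ∩ Student2 = {Advisor}.
Closure of {Advisor}: Advisor → Dept, Office applies, adding Dept, Office. So (Advisor)⁺ = {Dept, Advisor, Office}.
This closure contains every attribute of Student2, so Student1 ∩ Student2 → Student2. The join is lossless.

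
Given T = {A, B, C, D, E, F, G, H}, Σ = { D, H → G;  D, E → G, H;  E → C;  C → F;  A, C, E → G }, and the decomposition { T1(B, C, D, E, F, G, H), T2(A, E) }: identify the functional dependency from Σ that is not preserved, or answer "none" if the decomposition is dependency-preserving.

Check A, C, E → G: no single fragment contains all of {A, C, E, G}, and the restricted closure of {A, C, E} across the fragments never reaches {G}.
D, H → G is preserved.
D, E → G, H is preserved.
E → C is preserved.
C → F is preserved.

A, C, E → G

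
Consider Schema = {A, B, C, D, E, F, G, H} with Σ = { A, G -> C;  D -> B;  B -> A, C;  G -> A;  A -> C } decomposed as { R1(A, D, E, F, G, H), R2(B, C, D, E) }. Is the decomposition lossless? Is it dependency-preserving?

Lossless test: (D, E)⁺ = {A, B, C, D, E}, which contains all of one fragment — lossless.
Dependency preservation: the restricted closure of {A, G} across the fragments never reaches {C}, so A, G → C cannot be enforced without a join — not preserved.

lossless but not dependency-preserving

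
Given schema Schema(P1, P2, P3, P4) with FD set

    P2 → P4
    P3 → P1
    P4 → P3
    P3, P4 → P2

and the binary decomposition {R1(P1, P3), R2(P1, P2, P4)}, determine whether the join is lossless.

Common attributes: R1 ∩ R2 = {P1}.
No dependency enlarges {P1}, so (P1)⁺ = {P1}.
The closure contains neither all of R1 = {P1, P3} nor all of R2 = {P1, P2, P4}, so the common attributes are not a superkey of either fragment. The join is lossy.

No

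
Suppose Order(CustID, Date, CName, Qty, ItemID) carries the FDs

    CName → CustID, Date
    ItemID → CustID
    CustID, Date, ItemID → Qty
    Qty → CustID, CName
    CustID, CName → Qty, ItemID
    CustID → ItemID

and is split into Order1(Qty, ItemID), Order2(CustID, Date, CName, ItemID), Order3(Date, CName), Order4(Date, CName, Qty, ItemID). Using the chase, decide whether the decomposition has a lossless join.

Chase test. Columns are CustID, Date, CName, Qty, ItemID; row i has aⱼ where attribute j ∈ Orderi, else bᵢⱼ.
Initial tableau (one row per fragment):
  row 1: b11 b12 b13 a4 a5
  row 2: a1 a2 a3 b24 a5
  row 3: b31 a2 a3 b34 b35
  row 4: b41 a2 a3 a4 a5
Rows 2 and 3 agree on CName; apply CName→CustID, Date and equate their CustID, Date entries.
Rows 2 and 4 agree on CName; apply CName→CustID, Date and equate their CustID, Date entries.
Rows 1 and 2 agree on ItemID; apply ItemID→CustID and equate their CustID entries.
Rows 2 and 4 agree on CustID, Date, ItemID; apply CustID, Date, ItemID→Qty and equate their Qty entries.
Rows 1 and 2 agree on Qty; apply Qty→CustID, CName and equate their CustID, CName entries.
Rows 1 and 3 agree on CustID, CName; apply CustID, CName→Qty, ItemID and equate their Qty, ItemID entries.
Rows 1 and 2 agree on CName; apply CName→CustID, Date and equate their CustID, Date entries.
Row 1 is now all distinguished symbols — the join is lossless.

Yes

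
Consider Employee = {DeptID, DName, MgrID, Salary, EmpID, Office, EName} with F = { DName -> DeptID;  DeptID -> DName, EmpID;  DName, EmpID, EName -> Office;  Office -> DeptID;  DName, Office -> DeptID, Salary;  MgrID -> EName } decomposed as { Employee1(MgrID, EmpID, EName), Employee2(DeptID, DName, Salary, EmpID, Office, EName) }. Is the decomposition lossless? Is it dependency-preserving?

Lossless test: (EmpID, EName)⁺ = {EmpID, EName}, which is a superkey of neither fragment — lossy.
Dependency preservation: every FD's attributes lie within a single fragment, so each can be enforced locally — preserved.

lossy but dependency-preserving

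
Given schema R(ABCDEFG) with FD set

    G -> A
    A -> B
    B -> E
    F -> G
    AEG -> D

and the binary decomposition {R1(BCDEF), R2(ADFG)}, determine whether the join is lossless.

Yes

Common attributes: R1 ∩ R2 = {DF}.
Closure of {DF}: F → G applies, adding G; G → A applies, adding A; A → B applies, adding B; B → E applies, adding E. So (DF)⁺ = {ABDEFG}.
This closure contains every attribute of R2, so R1 ∩ R2 → R2. The join is lossless.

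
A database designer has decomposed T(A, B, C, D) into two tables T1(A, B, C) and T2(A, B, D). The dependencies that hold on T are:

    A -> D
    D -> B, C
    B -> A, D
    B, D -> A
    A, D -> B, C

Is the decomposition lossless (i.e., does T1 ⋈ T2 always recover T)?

Yes

Common attributes: T1 ∩ T2 = {A, B}.
Closure of {A, B}: A → D applies, adding D; D → B, C applies, adding C. So (A, B)⁺ = {A, B, C, D}.
This closure contains every attribute of T1, so T1 ∩ T2 → T1. The join is lossless.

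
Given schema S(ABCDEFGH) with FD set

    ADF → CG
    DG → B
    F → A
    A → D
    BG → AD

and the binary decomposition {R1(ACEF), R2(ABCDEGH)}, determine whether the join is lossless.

No

Common attributes: R1 ∩ R2 = {ACE}.
Closure of {ACE}: A → D applies, adding D. So (ACE)⁺ = {ACDE}.
The closure contains neither all of R1 = {ACEF} nor all of R2 = {ABCDEGH}, so the common attributes are not a superkey of either fragment. The join is lossy.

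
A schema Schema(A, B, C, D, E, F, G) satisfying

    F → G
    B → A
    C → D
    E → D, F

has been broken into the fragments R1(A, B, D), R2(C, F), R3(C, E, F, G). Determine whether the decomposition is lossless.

No

Chase test. Columns are A, B, C, D, E, F, G; row i has aⱼ where attribute j ∈ Ri, else bᵢⱼ.
Initial tableau (one row per fragment):
  row 1: a1 a2 b13 a4 b15 b16 b17
  row 2: b21 b22 a3 b24 b25 a6 b27
  row 3: b31 b32 a3 b34 a5 a6 a7
Rows 2 and 3 agree on F; apply F→G and equate their G entries.
Rows 2 and 3 agree on C; apply C→D and equate their D entries.
No row becomes fully distinguished — the join is lossy.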